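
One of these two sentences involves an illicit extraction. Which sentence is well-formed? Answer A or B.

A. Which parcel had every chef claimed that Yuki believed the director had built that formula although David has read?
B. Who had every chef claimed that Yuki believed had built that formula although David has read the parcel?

In A, the wh-phrase is extracted from inside an adjunct island (introduced by "although"), which blocks movement.
In B, the extraction path crosses only that-complement boundaries, which are transparent.
So B is grammatical.

B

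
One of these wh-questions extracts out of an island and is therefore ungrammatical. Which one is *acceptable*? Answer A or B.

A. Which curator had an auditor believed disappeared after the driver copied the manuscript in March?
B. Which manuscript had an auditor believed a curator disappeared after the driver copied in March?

A

In B, the wh-phrase is extracted from inside an adjunct island (introduced by "after"), which blocks movement.
In A, the extraction path crosses only that-complement boundaries, which are transparent.
So A is grammatical.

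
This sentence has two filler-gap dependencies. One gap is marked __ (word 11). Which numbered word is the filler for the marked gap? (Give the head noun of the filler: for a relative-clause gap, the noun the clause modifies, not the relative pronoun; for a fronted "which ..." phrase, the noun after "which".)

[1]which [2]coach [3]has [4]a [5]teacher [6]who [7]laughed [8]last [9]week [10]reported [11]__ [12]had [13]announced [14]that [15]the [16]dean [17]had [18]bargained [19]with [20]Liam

The marked gap is the subject of "announced".
Its filler is the fronted wh-phrase "which coach", at word 2.
(The other dependency links word 5 to a gap after word 6.)

2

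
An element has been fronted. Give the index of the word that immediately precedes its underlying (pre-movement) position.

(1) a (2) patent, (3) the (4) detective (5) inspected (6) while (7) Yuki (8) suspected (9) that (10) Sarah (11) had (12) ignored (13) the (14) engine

5

The displaced element is "a patent" (word 2).
It functions as the direct object of "inspected", so the gap sits immediately after word 5 ("inspected").
Base order: The detective inspected a patent while Yuki suspected that Sarah had ignored the engine.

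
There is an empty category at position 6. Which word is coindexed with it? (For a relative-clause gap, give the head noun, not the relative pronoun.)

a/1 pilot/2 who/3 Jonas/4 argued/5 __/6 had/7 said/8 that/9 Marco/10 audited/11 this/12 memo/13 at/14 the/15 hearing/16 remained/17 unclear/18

2

The gap at 6 is the subject of "said", inside a relative clause.
The relative pronoun is "who" (word 3); it is bound by the head noun immediately before it.
Its filler is the head noun "pilot", at word 2.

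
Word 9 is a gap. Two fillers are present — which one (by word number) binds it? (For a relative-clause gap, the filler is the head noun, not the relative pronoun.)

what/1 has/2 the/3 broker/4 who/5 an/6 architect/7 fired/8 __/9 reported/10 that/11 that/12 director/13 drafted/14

4

The marked gap is inside the relative clause, the direct object of "fired".
Its filler is the head noun "broker" (via "who"), at word 4.
(The other dependency links word 1 to a gap after word 14.)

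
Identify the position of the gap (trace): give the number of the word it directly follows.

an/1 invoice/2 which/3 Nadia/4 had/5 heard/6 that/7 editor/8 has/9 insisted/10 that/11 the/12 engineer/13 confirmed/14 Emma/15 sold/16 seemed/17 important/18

The displaced element is "an invoice" (word 2).
It is linked across 3 clause boundaries (Ø → that → Ø).
It functions as the direct object of "sold", so the gap sits immediately after word 16 ("sold").
Base order: Nadia had heard that editor has insisted that the engineer confirmed Emma sold an invoice.

16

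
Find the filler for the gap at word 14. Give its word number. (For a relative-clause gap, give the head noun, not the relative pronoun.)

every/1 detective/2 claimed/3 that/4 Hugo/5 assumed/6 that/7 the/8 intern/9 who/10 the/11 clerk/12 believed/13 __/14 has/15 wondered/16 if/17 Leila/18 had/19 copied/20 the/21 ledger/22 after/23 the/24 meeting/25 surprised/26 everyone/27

The gap at 14 is the subject of "wondered", inside a relative clause.
The relative pronoun is "who" (word 10); it is bound by the head noun immediately before it.
Its filler is the head noun "intern", at word 9.

9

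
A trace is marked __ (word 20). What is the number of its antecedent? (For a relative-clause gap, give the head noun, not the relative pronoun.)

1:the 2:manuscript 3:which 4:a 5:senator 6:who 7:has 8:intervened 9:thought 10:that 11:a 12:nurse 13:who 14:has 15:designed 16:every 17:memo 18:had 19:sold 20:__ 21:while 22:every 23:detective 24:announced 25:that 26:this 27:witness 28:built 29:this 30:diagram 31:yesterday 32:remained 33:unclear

The gap at 20 is the object of "sold", inside a relative clause.
The relative pronoun is "which" (word 3); it is bound by the head noun immediately before it.
Its filler is the head noun "manuscript", at word 2.

2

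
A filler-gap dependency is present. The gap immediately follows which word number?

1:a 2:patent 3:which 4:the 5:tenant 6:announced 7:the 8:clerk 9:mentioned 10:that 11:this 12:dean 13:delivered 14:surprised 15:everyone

The displaced element is "a patent" (word 2).
It is linked across 2 clause boundaries (Ø → that).
It functions as the direct object of "delivered", so the gap sits immediately after word 13 ("delivered").
Base order: The tenant announced the clerk mentioned that this dean delivered a patent.

13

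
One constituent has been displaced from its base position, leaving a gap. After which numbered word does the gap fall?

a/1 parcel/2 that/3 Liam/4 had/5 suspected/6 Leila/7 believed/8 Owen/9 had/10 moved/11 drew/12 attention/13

11

The displaced element is "a parcel" (word 2).
It is linked across 2 clause boundaries (Ø → Ø).
It functions as the direct object of "moved", so the gap sits immediately after word 11 ("moved").
Base order: Liam had suspected Leila believed Owen had moved a parcel.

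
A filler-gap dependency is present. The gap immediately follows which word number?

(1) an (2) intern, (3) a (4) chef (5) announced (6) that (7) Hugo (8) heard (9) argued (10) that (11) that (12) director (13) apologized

8

The displaced element is "an intern" (word 2).
It is linked across 2 clause boundaries (that → Ø).
It functions as the subject of "argued", so the gap sits immediately after word 8 ("heard").
Base order: A chef announced that Hugo heard that an intern argued that that director apologized.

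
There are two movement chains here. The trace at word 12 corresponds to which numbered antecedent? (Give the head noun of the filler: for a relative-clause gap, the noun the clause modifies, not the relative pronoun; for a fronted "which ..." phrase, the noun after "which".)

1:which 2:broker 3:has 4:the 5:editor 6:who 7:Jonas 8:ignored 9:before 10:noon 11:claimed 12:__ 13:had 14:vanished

The marked gap is the subject of "vanished".
Its filler is the fronted wh-phrase "which broker", at word 2.
(The other dependency links word 5 to a gap after word 8.)

2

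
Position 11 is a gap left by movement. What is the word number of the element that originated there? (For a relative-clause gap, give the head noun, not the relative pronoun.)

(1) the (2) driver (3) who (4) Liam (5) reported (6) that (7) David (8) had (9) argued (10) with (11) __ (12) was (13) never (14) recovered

2

The gap at 11 is the prepositional object of "argued", inside a relative clause.
The relative pronoun is "who" (word 3); it is bound by the head noun immediately before it.
Its filler is the head noun "driver", at word 2.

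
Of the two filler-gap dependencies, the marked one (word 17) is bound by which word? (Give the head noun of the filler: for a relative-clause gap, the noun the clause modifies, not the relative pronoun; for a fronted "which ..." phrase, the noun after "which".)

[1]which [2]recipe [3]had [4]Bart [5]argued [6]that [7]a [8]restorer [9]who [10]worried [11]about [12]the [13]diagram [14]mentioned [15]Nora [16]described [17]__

The marked gap is the direct object of "described".
Its filler is the fronted wh-phrase "which recipe", at word 2.
(The other dependency links word 8 to a gap after word 9.)

2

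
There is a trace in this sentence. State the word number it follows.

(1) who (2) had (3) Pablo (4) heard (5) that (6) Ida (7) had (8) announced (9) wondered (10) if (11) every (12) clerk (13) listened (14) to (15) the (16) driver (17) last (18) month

8

The displaced element is "who" (word 1).
It is linked across 2 clause boundaries (that → Ø).
It functions as the subject of "wondered", so the gap sits immediately after word 8 ("announced").
Base order: Pablo had heard that Ida had announced that who wondered if every clerk listened to the driver last month.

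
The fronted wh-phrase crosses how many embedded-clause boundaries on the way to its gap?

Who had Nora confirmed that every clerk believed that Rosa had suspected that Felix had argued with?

"who" is extracted from the PP object of "argued".
Boundaries crossed, outermost first: [that], [that], [that] — 3 in total.

3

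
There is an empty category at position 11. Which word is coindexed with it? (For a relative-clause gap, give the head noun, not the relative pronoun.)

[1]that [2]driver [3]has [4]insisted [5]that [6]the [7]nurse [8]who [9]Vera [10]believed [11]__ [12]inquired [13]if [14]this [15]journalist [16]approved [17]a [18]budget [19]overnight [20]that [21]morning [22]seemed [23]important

The gap at 11 is the subject of "inquired", inside a relative clause.
The relative pronoun is "who" (word 8); it is bound by the head noun immediately before it.
Its filler is the head noun "nurse", at word 7.

7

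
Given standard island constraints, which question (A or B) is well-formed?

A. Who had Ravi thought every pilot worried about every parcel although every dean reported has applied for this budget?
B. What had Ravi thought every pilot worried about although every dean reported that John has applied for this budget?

B

In A, the wh-phrase is extracted from inside an adjunct island (introduced by "although"), which blocks movement.
In B, the extraction path crosses only that-complement boundaries, which are transparent.
So B is grammatical.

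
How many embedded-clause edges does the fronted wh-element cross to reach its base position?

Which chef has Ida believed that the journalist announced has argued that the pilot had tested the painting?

"which chef" is extracted from the subject of "argued".
Boundaries crossed, outermost first: [that], [Ø] — 2 in total.

2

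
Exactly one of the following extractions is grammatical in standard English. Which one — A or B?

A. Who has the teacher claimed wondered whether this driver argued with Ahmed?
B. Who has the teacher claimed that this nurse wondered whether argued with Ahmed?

A

In B, the wh-phrase is extracted from inside a wh-island (introduced by "whether"), which blocks movement.
In A, the extraction path crosses only that-complement boundaries, which are transparent.
So A is grammatical.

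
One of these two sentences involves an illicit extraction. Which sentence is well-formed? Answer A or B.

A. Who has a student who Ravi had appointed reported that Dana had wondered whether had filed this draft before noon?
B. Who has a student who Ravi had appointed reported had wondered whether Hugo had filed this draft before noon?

In A, the wh-phrase is extracted from inside a wh-island (introduced by "whether"), which blocks movement.
In B, the extraction path crosses only that-complement boundaries, which are transparent.
So B is grammatical.

B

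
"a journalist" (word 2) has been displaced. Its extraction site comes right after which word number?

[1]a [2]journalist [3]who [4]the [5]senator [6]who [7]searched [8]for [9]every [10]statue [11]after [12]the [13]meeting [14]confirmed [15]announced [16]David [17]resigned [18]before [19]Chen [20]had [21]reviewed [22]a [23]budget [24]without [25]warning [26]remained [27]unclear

14

The displaced element is "a journalist" (word 2).
It is linked across 1 clause boundary (Ø).
It functions as the subject of "announced", so the gap sits immediately after word 14 ("confirmed").
Base order: The senator who searched for every statue after the meeting confirmed a journalist announced David resigned before Chen had reviewed a budget without warning.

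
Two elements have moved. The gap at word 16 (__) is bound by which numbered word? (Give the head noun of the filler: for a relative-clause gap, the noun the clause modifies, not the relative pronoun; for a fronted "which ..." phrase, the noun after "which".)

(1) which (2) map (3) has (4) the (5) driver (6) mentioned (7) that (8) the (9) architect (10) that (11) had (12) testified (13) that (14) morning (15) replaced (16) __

The marked gap is the direct object of "replaced".
Its filler is the fronted wh-phrase "which map", at word 2.
(The other dependency links word 9 to a gap after word 10.)

2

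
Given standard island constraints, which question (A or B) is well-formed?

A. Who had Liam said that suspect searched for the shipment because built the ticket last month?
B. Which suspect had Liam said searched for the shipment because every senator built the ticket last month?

B

In A, the wh-phrase is extracted from inside an adjunct island (introduced by "because"), which blocks movement.
In B, the extraction path crosses only that-complement boundaries, which are transparent.
So B is grammatical.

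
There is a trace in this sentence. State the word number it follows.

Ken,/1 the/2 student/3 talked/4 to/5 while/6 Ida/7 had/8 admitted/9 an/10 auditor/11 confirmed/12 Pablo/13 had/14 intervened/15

The displaced element is "Ken" (word 1).
It functions as the object of the preposition "to" of "talked", so the gap sits immediately after word 5 ("to").
Base order: The student talked to Ken while Ida had admitted an auditor confirmed Pablo had intervened.

5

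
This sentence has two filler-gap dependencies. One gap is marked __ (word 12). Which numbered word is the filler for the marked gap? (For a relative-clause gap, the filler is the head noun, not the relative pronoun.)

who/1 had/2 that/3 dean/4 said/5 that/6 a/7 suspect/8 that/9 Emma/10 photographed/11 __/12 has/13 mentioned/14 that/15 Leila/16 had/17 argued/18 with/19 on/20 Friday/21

The marked gap is inside the relative clause, the direct object of "photographed".
Its filler is the head noun "suspect" (via "that"), at word 8.
(The other dependency links word 1 to a gap after word 19.)

8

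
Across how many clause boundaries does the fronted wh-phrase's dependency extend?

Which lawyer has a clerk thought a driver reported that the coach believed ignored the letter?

3

"which lawyer" is extracted from the subject of "ignored".
Boundaries crossed, outermost first: [Ø], [that], [Ø] — 3 in total.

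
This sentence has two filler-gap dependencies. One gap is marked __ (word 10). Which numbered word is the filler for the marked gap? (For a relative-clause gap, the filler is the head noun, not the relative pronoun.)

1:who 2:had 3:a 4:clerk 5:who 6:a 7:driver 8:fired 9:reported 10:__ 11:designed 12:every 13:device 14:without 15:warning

1

The marked gap is the subject of "designed".
Its filler is the fronted wh-phrase "who", at word 1.
(The other dependency links word 4 to a gap after word 8.)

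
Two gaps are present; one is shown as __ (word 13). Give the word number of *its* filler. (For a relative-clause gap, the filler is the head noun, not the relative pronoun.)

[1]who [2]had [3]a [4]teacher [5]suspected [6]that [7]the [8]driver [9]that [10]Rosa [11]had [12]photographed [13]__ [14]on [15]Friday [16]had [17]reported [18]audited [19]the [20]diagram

8

The marked gap is inside the relative clause, the direct object of "photographed".
Its filler is the head noun "driver" (via "that"), at word 8.
(The other dependency links word 1 to a gap after word 17.)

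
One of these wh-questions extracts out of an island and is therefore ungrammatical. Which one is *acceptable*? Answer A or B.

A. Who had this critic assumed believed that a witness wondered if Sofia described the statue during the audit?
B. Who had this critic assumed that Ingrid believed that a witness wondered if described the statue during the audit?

A

In B, the wh-phrase is extracted from inside a wh-island (introduced by "if"), which blocks movement.
In A, the extraction path crosses only that-complement boundaries, which are transparent.
So A is grammatical.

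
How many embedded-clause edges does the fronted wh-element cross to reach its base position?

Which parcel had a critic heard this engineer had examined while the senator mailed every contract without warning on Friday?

1

"which parcel" is extracted from the object of "examined".
Boundaries crossed, outermost first: [Ø] — 1 in total.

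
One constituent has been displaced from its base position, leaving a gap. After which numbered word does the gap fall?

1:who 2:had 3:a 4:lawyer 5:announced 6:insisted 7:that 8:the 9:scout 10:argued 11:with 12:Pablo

5

The displaced element is "who" (word 1).
It is linked across 1 clause boundary (Ø).
It functions as the subject of "insisted", so the gap sits immediately after word 5 ("announced").
Base order: A lawyer had announced that who insisted that the scout argued with Pablo.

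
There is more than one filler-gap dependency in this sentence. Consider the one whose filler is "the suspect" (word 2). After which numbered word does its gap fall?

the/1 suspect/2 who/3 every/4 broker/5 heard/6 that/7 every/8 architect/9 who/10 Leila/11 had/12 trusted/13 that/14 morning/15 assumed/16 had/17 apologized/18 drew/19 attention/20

16

The displaced element is "the suspect" (word 2).
It is linked across 2 clause boundaries (that → Ø).
It functions as the subject of "apologized", so the gap sits immediately after word 16 ("assumed").
Base order: Every broker heard that every architect who Leila had trusted that morning assumed the suspect had apologized.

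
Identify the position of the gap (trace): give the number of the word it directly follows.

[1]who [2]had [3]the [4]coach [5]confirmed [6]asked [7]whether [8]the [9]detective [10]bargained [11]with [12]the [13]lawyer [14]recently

5

The displaced element is "who" (word 1).
It is linked across 1 clause boundary (Ø).
It functions as the subject of "asked", so the gap sits immediately after word 5 ("confirmed").
Base order: The coach had confirmed who asked whether the detective bargained with the lawyer recently.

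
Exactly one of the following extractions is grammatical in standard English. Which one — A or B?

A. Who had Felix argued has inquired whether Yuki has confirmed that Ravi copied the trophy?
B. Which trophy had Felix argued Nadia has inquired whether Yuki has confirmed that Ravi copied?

In B, the wh-phrase is extracted from inside a wh-island (introduced by "whether"), which blocks movement.
In A, the extraction path crosses only that-complement boundaries, which are transparent.
So A is grammatical.

A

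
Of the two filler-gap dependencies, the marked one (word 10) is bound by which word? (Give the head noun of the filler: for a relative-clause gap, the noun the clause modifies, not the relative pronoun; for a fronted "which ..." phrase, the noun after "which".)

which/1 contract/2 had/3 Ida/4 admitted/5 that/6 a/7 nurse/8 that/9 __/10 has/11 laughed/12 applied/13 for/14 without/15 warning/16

8

The marked gap is inside the relative clause, the subject of "laughed".
Its filler is the head noun "nurse" (via "that"), at word 8.
(The other dependency links word 2 to a gap after word 14.)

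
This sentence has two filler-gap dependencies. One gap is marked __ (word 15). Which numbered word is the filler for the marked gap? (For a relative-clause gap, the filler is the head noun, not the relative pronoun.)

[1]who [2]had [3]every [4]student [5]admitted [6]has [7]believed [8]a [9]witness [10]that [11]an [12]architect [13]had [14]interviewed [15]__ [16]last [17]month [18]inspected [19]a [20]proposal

The marked gap is inside the relative clause, the direct object of "interviewed".
Its filler is the head noun "witness" (via "that"), at word 9.
(The other dependency links word 1 to a gap after word 5.)

9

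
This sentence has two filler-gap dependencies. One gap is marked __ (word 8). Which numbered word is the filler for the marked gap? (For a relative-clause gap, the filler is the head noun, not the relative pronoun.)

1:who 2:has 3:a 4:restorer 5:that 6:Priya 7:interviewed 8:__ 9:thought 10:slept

4

The marked gap is inside the relative clause, the direct object of "interviewed".
Its filler is the head noun "restorer" (via "that"), at word 4.
(The other dependency links word 1 to a gap after word 9.)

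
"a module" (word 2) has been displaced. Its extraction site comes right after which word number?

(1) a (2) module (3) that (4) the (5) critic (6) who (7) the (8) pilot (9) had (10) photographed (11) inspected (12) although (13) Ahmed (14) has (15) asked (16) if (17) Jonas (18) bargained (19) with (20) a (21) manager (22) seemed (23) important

The displaced element is "a module" (word 2).
It functions as the direct object of "inspected", so the gap sits immediately after word 11 ("inspected").
Base order: The critic who the pilot had photographed inspected a module although Ahmed has asked if Jonas bargained with a manager.

11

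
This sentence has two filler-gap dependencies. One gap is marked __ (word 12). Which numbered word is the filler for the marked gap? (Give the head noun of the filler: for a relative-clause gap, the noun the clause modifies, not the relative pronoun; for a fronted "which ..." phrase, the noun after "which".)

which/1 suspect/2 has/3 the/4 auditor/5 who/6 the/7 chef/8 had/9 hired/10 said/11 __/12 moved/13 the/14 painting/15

The marked gap is the subject of "moved".
Its filler is the fronted wh-phrase "which suspect", at word 2.
(The other dependency links word 5 to a gap after word 10.)

2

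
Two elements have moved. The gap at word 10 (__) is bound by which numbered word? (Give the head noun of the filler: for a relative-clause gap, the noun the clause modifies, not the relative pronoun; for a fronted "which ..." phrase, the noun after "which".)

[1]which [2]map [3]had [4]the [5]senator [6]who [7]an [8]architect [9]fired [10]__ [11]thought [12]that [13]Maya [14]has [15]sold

The marked gap is inside the relative clause, the direct object of "fired".
Its filler is the head noun "senator" (via "who"), at word 5.
(The other dependency links word 2 to a gap after word 15.)

5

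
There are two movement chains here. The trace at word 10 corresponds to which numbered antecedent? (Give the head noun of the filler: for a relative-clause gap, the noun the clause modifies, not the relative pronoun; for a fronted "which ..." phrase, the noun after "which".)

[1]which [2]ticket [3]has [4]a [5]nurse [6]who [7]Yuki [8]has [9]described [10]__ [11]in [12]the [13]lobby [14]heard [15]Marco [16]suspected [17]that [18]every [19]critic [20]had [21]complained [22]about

5

The marked gap is inside the relative clause, the direct object of "described".
Its filler is the head noun "nurse" (via "who"), at word 5.
(The other dependency links word 2 to a gap after word 22.)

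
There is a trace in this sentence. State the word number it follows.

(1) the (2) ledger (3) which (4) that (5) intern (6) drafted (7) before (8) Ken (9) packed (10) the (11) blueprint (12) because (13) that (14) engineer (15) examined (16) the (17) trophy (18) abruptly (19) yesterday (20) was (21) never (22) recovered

The displaced element is "the ledger" (word 2).
It functions as the direct object of "drafted", so the gap sits immediately after word 6 ("drafted").
Base order: That intern drafted the ledger before Ken packed the blueprint because that engineer examined the trophy abruptly yesterday.

6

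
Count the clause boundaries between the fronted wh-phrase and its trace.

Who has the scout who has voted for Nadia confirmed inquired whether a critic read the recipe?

"who" is extracted from the subject of "inquired".
Boundaries crossed, outermost first: [Ø] — 1 in total.

1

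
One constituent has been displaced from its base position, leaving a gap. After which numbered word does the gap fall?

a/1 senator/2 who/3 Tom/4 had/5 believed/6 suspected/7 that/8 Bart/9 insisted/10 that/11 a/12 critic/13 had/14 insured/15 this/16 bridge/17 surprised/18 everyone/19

The displaced element is "a senator" (word 2).
It is linked across 1 clause boundary (Ø).
It functions as the subject of "suspected", so the gap sits immediately after word 6 ("believed").
Base order: Tom had believed a senator suspected that Bart insisted that a critic had insured this bridge.

6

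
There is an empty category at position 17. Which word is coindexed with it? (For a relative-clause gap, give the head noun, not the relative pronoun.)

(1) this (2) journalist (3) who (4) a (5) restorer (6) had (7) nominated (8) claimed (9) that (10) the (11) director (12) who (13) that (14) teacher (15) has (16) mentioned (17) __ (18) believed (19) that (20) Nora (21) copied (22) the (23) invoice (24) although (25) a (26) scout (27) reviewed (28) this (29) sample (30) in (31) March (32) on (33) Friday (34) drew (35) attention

The gap at 17 is the subject of "believed", inside a relative clause.
The relative pronoun is "who" (word 12); it is bound by the head noun immediately before it.
Its filler is the head noun "director", at word 11.

11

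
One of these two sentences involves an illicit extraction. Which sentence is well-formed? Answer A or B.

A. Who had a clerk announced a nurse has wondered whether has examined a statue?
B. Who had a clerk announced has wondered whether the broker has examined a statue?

In A, the wh-phrase is extracted from inside a wh-island (introduced by "whether"), which blocks movement.
In B, the extraction path crosses only that-complement boundaries, which are transparent.
So B is grammatical.

B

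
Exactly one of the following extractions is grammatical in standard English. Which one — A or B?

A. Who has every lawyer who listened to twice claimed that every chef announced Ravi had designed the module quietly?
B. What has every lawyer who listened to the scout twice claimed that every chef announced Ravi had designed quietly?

B

In A, the wh-phrase is extracted from inside a complex-NP island (relative clause) (introduced by "who"), which blocks movement.
In B, the extraction path crosses only that-complement boundaries, which are transparent.
So B is grammatical.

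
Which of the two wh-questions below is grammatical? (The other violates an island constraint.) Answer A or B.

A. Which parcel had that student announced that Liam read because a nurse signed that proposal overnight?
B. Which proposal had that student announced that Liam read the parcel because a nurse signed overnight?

A

In B, the wh-phrase is extracted from inside an adjunct island (introduced by "because"), which blocks movement.
In A, the extraction path crosses only that-complement boundaries, which are transparent.
So A is grammatical.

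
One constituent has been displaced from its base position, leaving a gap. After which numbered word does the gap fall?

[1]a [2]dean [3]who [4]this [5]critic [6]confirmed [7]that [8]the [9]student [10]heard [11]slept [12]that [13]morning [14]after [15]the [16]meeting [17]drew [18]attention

10

The displaced element is "a dean" (word 2).
It is linked across 2 clause boundaries (that → Ø).
It functions as the subject of "slept", so the gap sits immediately after word 10 ("heard").
Base order: This critic confirmed that the student heard that a dean slept that morning after the meeting.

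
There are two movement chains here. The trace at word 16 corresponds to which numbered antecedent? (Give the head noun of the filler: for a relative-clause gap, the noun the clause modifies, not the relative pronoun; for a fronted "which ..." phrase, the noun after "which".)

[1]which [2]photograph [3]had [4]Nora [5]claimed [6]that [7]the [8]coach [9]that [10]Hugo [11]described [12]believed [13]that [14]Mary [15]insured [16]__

2

The marked gap is the direct object of "insured".
Its filler is the fronted wh-phrase "which photograph", at word 2.
(The other dependency links word 8 to a gap after word 11.)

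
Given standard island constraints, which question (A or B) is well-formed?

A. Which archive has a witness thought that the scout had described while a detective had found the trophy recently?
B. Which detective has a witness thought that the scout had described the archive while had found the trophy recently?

A

In B, the wh-phrase is extracted from inside an adjunct island (introduced by "while"), which blocks movement.
In A, the extraction path crosses only that-complement boundaries, which are transparent.
So A is grammatical.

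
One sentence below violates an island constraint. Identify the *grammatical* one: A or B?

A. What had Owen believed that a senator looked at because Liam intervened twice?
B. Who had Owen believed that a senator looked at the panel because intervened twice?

In B, the wh-phrase is extracted from inside an adjunct island (introduced by "because"), which blocks movement.
In A, the extraction path crosses only that-complement boundaries, which are transparent.
So A is grammatical.

A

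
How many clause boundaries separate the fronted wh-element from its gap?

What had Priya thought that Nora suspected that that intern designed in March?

"what" is extracted from the object of "designed".
Boundaries crossed, outermost first: [that], [that] — 2 in total.

2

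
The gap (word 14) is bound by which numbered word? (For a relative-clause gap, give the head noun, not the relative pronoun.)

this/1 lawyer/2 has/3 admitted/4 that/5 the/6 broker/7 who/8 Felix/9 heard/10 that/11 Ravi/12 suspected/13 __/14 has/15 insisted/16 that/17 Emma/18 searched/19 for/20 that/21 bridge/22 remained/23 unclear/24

7

The gap at 14 is the subject of "insisted", inside a relative clause.
The relative pronoun is "who" (word 8); it is bound by the head noun immediately before it.
Its filler is the head noun "broker", at word 7.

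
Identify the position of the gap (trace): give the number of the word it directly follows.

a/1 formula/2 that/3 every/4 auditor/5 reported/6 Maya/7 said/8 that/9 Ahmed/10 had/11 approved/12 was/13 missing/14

The displaced element is "a formula" (word 2).
It is linked across 2 clause boundaries (Ø → that).
It functions as the direct object of "approved", so the gap sits immediately after word 12 ("approved").
Base order: Every auditor reported Maya said that Ahmed had approved a formula.

12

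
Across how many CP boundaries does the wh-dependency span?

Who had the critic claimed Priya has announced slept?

2

"who" is extracted from the subject of "slept".
Boundaries crossed, outermost first: [Ø], [Ø] — 2 in total.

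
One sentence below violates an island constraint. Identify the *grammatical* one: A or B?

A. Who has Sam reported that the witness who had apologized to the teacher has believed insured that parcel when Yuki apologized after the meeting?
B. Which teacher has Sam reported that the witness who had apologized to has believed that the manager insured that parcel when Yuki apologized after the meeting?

A

In B, the wh-phrase is extracted from inside a complex-NP island (relative clause) (introduced by "who"), which blocks movement.
In A, the extraction path crosses only that-complement boundaries, which are transparent.
So A is grammatical.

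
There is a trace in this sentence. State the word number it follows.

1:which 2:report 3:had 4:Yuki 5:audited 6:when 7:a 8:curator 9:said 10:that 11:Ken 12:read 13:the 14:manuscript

The displaced element is "which report" (word 2).
It functions as the direct object of "audited", so the gap sits immediately after word 5 ("audited").
Base order: Yuki had audited which report when a curator said that Ken read the manuscript.

5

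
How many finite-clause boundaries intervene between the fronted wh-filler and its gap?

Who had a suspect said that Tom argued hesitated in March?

"who" is extracted from the subject of "hesitated".
Boundaries crossed, outermost first: [that], [Ø] — 2 in total.

2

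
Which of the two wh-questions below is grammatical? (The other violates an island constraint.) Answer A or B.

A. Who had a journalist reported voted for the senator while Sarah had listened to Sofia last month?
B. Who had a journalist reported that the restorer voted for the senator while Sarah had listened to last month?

A

In B, the wh-phrase is extracted from inside an adjunct island (introduced by "while"), which blocks movement.
In A, the extraction path crosses only that-complement boundaries, which are transparent.
So A is grammatical.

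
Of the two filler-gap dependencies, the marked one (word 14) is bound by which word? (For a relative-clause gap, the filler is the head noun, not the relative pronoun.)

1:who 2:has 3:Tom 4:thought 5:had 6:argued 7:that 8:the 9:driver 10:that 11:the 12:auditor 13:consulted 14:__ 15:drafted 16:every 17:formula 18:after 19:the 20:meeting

9

The marked gap is inside the relative clause, the direct object of "consulted".
Its filler is the head noun "driver" (via "that"), at word 9.
(The other dependency links word 1 to a gap after word 4.)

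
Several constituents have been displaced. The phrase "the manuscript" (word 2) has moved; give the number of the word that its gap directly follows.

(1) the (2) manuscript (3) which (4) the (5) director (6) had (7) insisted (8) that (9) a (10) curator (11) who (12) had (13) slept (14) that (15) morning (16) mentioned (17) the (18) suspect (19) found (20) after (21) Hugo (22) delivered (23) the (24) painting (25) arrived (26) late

19

The displaced element is "the manuscript" (word 2).
It is linked across 2 clause boundaries (that → Ø).
It functions as the direct object of "found", so the gap sits immediately after word 19 ("found").
Base order: The director had insisted that a curator who had slept that morning mentioned the suspect found the manuscript after Hugo delivered the painting.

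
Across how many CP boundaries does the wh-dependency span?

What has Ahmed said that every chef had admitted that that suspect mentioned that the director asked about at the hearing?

3

"what" is extracted from the PP object of "asked".
Boundaries crossed, outermost first: [that], [that], [that] — 3 in total.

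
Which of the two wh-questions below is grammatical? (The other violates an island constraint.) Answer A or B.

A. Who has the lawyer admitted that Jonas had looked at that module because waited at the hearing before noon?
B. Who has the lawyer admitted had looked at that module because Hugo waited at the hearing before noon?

B

In A, the wh-phrase is extracted from inside an adjunct island (introduced by "because"), which blocks movement.
In B, the extraction path crosses only that-complement boundaries, which are transparent.
So B is grammatical.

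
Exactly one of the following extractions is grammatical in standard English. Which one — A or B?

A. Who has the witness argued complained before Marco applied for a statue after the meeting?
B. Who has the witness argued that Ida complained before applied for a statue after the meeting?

In B, the wh-phrase is extracted from inside an adjunct island (introduced by "before"), which blocks movement.
In A, the extraction path crosses only that-complement boundaries, which are transparent.
So A is grammatical.

A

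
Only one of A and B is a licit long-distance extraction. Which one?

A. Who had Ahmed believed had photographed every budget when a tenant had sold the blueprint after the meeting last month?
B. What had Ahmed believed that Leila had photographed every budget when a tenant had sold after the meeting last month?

In B, the wh-phrase is extracted from inside an adjunct island (introduced by "when"), which blocks movement.
In A, the extraction path crosses only that-complement boundaries, which are transparent.
So A is grammatical.

A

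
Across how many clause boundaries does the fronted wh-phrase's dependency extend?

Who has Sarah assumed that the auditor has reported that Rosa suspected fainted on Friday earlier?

3

"who" is extracted from the subject of "fainted".
Boundaries crossed, outermost first: [that], [that], [Ø] — 3 in total.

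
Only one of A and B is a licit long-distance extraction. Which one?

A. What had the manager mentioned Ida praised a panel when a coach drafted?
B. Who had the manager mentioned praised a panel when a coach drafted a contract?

B

In A, the wh-phrase is extracted from inside an adjunct island (introduced by "when"), which blocks movement.
In B, the extraction path crosses only that-complement boundaries, which are transparent.
So B is grammatical.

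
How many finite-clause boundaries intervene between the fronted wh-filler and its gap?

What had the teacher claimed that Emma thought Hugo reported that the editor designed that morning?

"what" is extracted from the object of "designed".
Boundaries crossed, outermost first: [that], [Ø], [that] — 3 in total.

3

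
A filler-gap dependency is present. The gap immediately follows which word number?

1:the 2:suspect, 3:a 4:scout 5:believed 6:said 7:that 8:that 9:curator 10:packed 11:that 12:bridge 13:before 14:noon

5

The displaced element is "the suspect" (word 2).
It is linked across 1 clause boundary (Ø).
It functions as the subject of "said", so the gap sits immediately after word 5 ("believed").
Base order: A scout believed the suspect said that that curator packed that bridge before noon.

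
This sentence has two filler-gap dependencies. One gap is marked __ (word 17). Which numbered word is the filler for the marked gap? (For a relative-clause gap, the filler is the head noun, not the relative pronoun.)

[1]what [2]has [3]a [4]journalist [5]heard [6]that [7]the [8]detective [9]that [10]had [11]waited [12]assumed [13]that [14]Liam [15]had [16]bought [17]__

1

The marked gap is the direct object of "bought".
Its filler is the fronted wh-phrase "what", at word 1.
(The other dependency links word 8 to a gap after word 9.)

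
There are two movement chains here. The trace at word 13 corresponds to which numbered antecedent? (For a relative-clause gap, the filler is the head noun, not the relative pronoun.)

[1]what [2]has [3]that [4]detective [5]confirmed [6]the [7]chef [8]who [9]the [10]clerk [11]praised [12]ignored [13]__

The marked gap is the direct object of "ignored".
Its filler is the fronted wh-phrase "what", at word 1.
(The other dependency links word 7 to a gap after word 11.)

1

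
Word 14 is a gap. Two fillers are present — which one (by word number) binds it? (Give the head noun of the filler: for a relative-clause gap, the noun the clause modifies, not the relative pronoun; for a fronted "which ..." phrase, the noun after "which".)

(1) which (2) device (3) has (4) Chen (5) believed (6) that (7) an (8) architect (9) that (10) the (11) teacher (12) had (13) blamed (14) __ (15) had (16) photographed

8

The marked gap is inside the relative clause, the direct object of "blamed".
Its filler is the head noun "architect" (via "that"), at word 8.
(The other dependency links word 2 to a gap after word 16.)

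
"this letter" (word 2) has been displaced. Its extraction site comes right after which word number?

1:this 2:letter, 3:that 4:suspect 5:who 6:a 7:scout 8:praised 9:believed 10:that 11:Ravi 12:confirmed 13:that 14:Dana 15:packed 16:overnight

15

The displaced element is "this letter" (word 2).
It is linked across 2 clause boundaries (that → that).
It functions as the direct object of "packed", so the gap sits immediately after word 15 ("packed").
Base order: That suspect who a scout praised believed that Ravi confirmed that Dana packed this letter overnight.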